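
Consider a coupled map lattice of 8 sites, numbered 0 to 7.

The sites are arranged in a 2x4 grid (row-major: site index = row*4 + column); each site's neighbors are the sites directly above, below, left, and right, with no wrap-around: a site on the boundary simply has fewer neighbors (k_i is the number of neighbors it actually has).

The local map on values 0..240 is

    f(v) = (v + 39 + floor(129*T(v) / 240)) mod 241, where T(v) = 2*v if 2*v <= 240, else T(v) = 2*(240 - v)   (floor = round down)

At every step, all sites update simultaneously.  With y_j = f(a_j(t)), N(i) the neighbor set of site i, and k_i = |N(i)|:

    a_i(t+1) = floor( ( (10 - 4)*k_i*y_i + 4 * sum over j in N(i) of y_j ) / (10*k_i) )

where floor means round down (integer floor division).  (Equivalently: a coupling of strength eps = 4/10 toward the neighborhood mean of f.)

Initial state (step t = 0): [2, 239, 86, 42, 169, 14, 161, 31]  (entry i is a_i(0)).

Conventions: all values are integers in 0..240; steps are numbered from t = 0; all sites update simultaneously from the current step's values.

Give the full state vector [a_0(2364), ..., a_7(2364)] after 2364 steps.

Answer: [140, 144, 78, 72, 132, 142, 151, 155]
Key observation: The state at step 6, [140, 144, 78, 72, 132, 142, 151, 155], reappears at step 8: the system is in a cycle of period 2 from step 6 on.  Therefore the state at step 2364 equals the state at step 6 + ((2364 - 6) mod 2) = 6, which is [140, 144, 78, 72, 132, 142, 151, 155].

Derivation:
t=0: [2, 239, 86, 42, 169, 14, 161, 31]
t=1: [42, 66, 157, 139, 48, 57, 77, 95]
t=2: [138, 148, 82, 83, 139, 162, 177, 190]
t=3: [44, 66, 165, 176, 44, 43, 64, 75]
t=4: [139, 145, 77, 72, 129, 140, 151, 159]
t=5: [45, 65, 155, 161, 45, 45, 64, 72]
t=6: [140, 144, 78, 72, 132, 142, 151, 155]
t=7: [45, 65, 156, 161, 45, 45, 64, 72]
t=8: [140, 144, 78, 72, 132, 142, 151, 155]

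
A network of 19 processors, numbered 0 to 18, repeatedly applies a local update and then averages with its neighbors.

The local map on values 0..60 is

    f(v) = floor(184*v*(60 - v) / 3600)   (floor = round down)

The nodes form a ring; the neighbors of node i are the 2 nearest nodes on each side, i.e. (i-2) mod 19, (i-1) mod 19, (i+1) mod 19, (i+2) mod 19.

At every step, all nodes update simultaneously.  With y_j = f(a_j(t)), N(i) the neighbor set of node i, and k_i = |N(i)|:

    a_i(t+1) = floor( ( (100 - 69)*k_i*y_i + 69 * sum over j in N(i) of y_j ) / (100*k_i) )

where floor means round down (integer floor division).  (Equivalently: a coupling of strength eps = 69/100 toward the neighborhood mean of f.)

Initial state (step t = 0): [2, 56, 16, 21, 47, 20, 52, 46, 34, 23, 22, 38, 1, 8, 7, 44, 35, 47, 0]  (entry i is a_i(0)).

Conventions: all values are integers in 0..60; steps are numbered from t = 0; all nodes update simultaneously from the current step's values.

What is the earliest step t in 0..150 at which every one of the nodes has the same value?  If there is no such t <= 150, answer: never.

Answer: never
Key observation: The state at step 9 reappears at step 11 — the system is in a cycle of period 2 from step 9 on.  No step 0..11 is synchronized, and the cycle repeats forever, so no step up to 150 (or ever) has all nodes equal.

Derivation:
t=0: [2, 56, 16, 21, 47, 20, 52, 46, 34, 23, 22, 38, 1, 8, 7, 44, 35, 47, 0]  (not all equal)
t=1: [14, 17, 26, 32, 33, 33, 32, 35, 37, 41, 35, 31, 22, 23, 23, 30, 28, 24, 15]  (not all equal)
t=2: [37, 38, 41, 43, 45, 44, 44, 43, 43, 42, 42, 42, 43, 43, 43, 44, 42, 40, 37]  (not all equal)
t=3: [41, 40, 39, 37, 35, 35, 35, 36, 37, 37, 37, 37, 37, 36, 36, 37, 38, 39, 41]  (not all equal)
t=4: [39, 40, 41, 42, 43, 43, 43, 43, 43, 43, 43, 43, 43, 43, 43, 42, 41, 40, 40]  (not all equal)
t=5: [40, 39, 39, 38, 37, 37, 37, 37, 37, 37, 37, 37, 37, 37, 37, 38, 38, 39, 40]  (not all equal)
t=6: [40, 40, 41, 42, 42, 42, 43, 43, 43, 43, 43, 43, 43, 42, 42, 42, 41, 41, 40]  (not all equal)
t=7: [39, 39, 39, 38, 38, 37, 37, 37, 37, 37, 37, 37, 37, 37, 38, 38, 38, 39, 39]  (not all equal)
t=8: [41, 41, 41, 41, 42, 42, 42, 43, 43, 43, 43, 43, 42, 42, 42, 42, 41, 41, 41]  (not all equal)
t=9: [39, 39, 38, 38, 38, 38, 37, 37, 37, 37, 37, 37, 37, 37, 38, 38, 38, 38, 39]  (not all equal)
t=10: [41, 41, 41, 41, 42, 42, 42, 42, 43, 43, 43, 43, 42, 42, 42, 42, 41, 41, 41]  (not all equal)
t=11: [39, 39, 38, 38, 38, 38, 37, 37, 37, 37, 37, 37, 37, 37, 38, 38, 38, 38, 39]  (not all equal)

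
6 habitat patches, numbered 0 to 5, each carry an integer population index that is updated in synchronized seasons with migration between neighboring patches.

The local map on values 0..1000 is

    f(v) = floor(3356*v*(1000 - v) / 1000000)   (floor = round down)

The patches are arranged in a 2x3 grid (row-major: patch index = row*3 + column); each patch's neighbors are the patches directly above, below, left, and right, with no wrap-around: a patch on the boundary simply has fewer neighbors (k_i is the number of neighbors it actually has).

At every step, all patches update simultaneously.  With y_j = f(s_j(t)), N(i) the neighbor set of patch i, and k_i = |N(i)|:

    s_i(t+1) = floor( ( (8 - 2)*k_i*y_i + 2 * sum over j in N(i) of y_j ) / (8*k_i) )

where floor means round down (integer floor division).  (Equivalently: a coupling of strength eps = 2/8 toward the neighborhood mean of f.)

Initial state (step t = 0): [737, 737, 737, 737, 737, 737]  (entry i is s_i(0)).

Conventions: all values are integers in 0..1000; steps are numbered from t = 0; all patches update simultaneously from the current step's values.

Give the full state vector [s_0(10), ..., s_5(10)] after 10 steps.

Simulating step by step:
t=0: [737, 737, 737, 737, 737, 737]
t=1: [650, 650, 650, 650, 650, 650]
t=2: [763, 763, 763, 763, 763, 763]
t=3: [606, 606, 606, 606, 606, 606]
t=4: [801, 801, 801, 801, 801, 801]
t=5: [534, 534, 534, 534, 534, 534]
t=6: [835, 835, 835, 835, 835, 835]
t=7: [462, 462, 462, 462, 462, 462]
t=8: [834, 834, 834, 834, 834, 834]
t=9: [464, 464, 464, 464, 464, 464]
t=10: [834, 834, 834, 834, 834, 834]

Answer: [834, 834, 834, 834, 834, 834]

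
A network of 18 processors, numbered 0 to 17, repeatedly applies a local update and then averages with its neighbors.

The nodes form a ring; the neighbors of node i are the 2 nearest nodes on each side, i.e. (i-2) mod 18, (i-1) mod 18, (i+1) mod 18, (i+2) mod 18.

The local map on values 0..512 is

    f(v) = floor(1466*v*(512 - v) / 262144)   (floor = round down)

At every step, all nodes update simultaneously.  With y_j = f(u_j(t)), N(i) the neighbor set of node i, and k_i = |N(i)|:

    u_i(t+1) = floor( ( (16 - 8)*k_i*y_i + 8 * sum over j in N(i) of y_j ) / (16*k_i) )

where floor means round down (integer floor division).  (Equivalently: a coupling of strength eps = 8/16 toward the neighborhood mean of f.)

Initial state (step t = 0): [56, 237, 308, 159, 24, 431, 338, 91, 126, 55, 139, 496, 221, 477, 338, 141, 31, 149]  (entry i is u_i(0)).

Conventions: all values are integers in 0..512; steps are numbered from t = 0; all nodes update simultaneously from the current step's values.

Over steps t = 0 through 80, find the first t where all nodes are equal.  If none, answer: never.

Simulating step by step:
t=0: [56, 237, 308, 159, 24, 431, 338, 91, 126, 55, 139, 496, 221, 477, 338, 141, 31, 149]  (not all equal)
t=1: [208, 320, 286, 278, 180, 212, 257, 223, 256, 172, 246, 132, 273, 174, 267, 246, 174, 261]  (not all equal)
t=2: [351, 351, 354, 355, 347, 355, 359, 356, 360, 334, 349, 313, 349, 335, 355, 355, 345, 356]  (not all equal)
t=3: [315, 314, 313, 312, 315, 311, 309, 312, 311, 326, 322, 336, 322, 326, 315, 314, 317, 313]  (not all equal)
t=4: [347, 347, 347, 347, 347, 348, 349, 347, 346, 340, 341, 335, 340, 340, 345, 345, 346, 347]  (not all equal)
t=5: [320, 320, 320, 319, 319, 319, 319, 320, 321, 325, 326, 328, 326, 326, 323, 322, 321, 320]  (not all equal)
t=6: [342, 343, 343, 343, 343, 343, 343, 342, 341, 339, 339, 338, 339, 339, 340, 341, 342, 342]  (not all equal)
t=7: [324, 324, 324, 324, 324, 324, 324, 325, 325, 326, 327, 327, 327, 327, 326, 326, 325, 325]  (not all equal)
t=8: [339, 339, 340, 340, 340, 339, 339, 339, 339, 338, 338, 338, 338, 338, 338, 338, 339, 339]  (not all equal)
t=9: [327, 327, 327, 327, 327, 327, 327, 327, 327, 327, 327, 328, 328, 328, 327, 327, 327, 327]  (not all equal)
t=10: [338, 338, 338, 338, 338, 338, 338, 338, 338, 337, 337, 337, 337, 337, 337, 337, 338, 338]  (not all equal)
t=11: [328, 328, 328, 328, 328, 328, 328, 328, 328, 328, 328, 329, 329, 329, 328, 328, 328, 328]  (not all equal)
t=12: [337, 337, 337, 337, 337, 337, 337, 337, 337, 336, 336, 336, 336, 336, 336, 336, 337, 337]  (not all equal)
t=13: [329, 329, 329, 329, 329, 329, 329, 329, 329, 329, 329, 330, 330, 330, 329, 329, 329, 329]  (not all equal)
t=14: [336, 336, 336, 336, 336, 336, 336, 336, 336, 335, 335, 335, 335, 335, 335, 335, 336, 336]  (not all equal)
t=15: [330, 330, 330, 330, 330, 330, 330, 330, 330, 330, 330, 331, 331, 331, 330, 330, 330, 330]  (not all equal)
t=16: [335, 335, 335, 335, 335, 335, 335, 335, 335, 335, 335, 335, 335, 335, 335, 335, 335, 335]  (all equal)

Answer: 16
Key observation: Synchronization is absorbing here: once all nodes are equal they stay equal, and step 16 is the first all-equal step.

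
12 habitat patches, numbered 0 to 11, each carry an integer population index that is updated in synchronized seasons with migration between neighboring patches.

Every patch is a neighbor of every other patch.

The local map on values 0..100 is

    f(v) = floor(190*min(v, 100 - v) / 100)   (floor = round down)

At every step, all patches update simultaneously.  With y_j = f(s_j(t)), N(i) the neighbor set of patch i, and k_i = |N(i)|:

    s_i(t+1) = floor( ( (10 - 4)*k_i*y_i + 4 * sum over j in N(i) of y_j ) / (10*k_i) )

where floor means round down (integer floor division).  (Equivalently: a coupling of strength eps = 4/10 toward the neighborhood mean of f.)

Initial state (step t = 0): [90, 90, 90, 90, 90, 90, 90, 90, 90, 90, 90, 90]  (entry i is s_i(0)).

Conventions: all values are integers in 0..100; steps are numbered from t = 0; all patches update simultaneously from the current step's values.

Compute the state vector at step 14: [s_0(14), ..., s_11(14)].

Answer: [53, 53, 53, 53, 53, 53, 53, 53, 53, 53, 53, 53]

Derivation:
t=0: [90, 90, 90, 90, 90, 90, 90, 90, 90, 90, 90, 90]
t=1: [19, 19, 19, 19, 19, 19, 19, 19, 19, 19, 19, 19]
t=2: [36, 36, 36, 36, 36, 36, 36, 36, 36, 36, 36, 36]
t=3: [68, 68, 68, 68, 68, 68, 68, 68, 68, 68, 68, 68]
t=4: [60, 60, 60, 60, 60, 60, 60, 60, 60, 60, 60, 60]
t=5: [76, 76, 76, 76, 76, 76, 76, 76, 76, 76, 76, 76]
t=6: [45, 45, 45, 45, 45, 45, 45, 45, 45, 45, 45, 45]
t=7: [85, 85, 85, 85, 85, 85, 85, 85, 85, 85, 85, 85]
t=8: [28, 28, 28, 28, 28, 28, 28, 28, 28, 28, 28, 28]
t=9: [53, 53, 53, 53, 53, 53, 53, 53, 53, 53, 53, 53]
t=10: [89, 89, 89, 89, 89, 89, 89, 89, 89, 89, 89, 89]
t=11: [20, 20, 20, 20, 20, 20, 20, 20, 20, 20, 20, 20]
t=12: [38, 38, 38, 38, 38, 38, 38, 38, 38, 38, 38, 38]
t=13: [72, 72, 72, 72, 72, 72, 72, 72, 72, 72, 72, 72]
t=14: [53, 53, 53, 53, 53, 53, 53, 53, 53, 53, 53, 53]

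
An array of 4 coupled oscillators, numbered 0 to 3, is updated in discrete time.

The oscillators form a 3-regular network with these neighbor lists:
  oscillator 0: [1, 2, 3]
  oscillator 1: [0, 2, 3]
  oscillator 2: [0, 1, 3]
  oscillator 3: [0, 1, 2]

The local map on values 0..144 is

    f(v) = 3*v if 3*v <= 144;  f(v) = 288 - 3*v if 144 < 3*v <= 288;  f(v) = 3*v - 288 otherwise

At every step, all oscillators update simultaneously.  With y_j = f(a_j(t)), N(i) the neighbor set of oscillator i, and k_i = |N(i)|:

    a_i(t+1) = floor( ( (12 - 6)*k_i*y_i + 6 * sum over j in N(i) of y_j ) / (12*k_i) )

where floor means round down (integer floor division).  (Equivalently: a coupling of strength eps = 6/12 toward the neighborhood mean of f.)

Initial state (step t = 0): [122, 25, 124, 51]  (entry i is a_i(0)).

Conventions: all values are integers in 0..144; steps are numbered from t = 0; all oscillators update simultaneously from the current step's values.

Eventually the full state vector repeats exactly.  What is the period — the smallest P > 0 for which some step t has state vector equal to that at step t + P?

Simulating step by step:
t=0: [122, 25, 124, 51]
t=1: [88, 87, 90, 107]
t=2: [25, 26, 23, 28]
t=3: [76, 77, 74, 79]
t=4: [59, 58, 61, 56]
t=5: [112, 113, 110, 115]
t=6: [49, 50, 47, 52]
t=7: [139, 138, 139, 136]
t=8: [127, 126, 127, 124]
t=9: [91, 90, 91, 88]
t=10: [17, 18, 17, 20]
t=11: [53, 54, 53, 56]
t=12: [127, 126, 127, 124]

Answer: 4
Key observation: The state at step 8, [127, 126, 127, 124], reappears at step 12 — and no state repeats earlier — so the cycle the system enters has period 4.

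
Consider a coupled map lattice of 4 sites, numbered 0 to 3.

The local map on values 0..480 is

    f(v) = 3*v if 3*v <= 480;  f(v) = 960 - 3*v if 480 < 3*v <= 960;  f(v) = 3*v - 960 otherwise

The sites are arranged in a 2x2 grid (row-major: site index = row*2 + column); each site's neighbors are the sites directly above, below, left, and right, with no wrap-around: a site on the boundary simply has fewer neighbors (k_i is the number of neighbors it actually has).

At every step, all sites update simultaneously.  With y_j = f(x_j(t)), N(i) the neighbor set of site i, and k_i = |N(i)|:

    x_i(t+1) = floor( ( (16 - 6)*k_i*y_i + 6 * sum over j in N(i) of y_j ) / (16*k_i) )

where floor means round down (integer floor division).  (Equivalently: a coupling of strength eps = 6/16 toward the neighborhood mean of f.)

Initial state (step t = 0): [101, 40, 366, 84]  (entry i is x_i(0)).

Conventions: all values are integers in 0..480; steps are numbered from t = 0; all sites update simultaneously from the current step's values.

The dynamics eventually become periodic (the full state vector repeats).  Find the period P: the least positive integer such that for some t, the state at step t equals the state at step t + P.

Answer: 8
Key observation: The state at step 91, [102, 102, 102, 102], reappears at step 99 — and no state repeats earlier — so the cycle the system enters has period 8.

Derivation:
t=0: [101, 40, 366, 84]
t=1: [237, 179, 190, 205]
t=2: [308, 375, 355, 368]
t=3: [73, 136, 99, 140]
t=4: [269, 374, 305, 394]
t=5: [134, 171, 98, 177]
t=6: [390, 435, 339, 407]
t=7: [206, 303, 123, 238]
t=8: [292, 142, 340, 232]
t=9: [143, 331, 102, 256]
t=10: [331, 137, 307, 183]
t=11: [105, 340, 107, 341]
t=12: [268, 108, 271, 110]
t=13: [185, 293, 183, 294]
t=14: [345, 141, 347, 141]
t=15: [141, 357, 144, 358]
t=16: [366, 170, 370, 173]
t=17: [198, 389, 202, 388]
t=18: [333, 236, 328, 232]
t=19: [76, 214, 71, 216]
t=20: [242, 300, 234, 294]
t=21: [205, 96, 219, 108]
t=22: [326, 305, 314, 313]
t=23: [23, 35, 18, 24]
t=24: [72, 92, 60, 74]
t=25: [220, 254, 194, 224]
t=26: [295, 234, 346, 288]
t=27: [109, 193, 80, 123]
t=28: [320, 368, 280, 347]
t=29: [49, 105, 90, 100]
t=30: [201, 280, 252, 297]
t=31: [283, 154, 207, 103]
t=32: [219, 367, 290, 343]
t=33: [232, 157, 126, 86]
t=34: [324, 392, 334, 320]
t=35: [55, 137, 28, 48]
t=36: [195, 314, 110, 182]
t=37: [299, 159, 354, 324]
t=38: [147, 312, 77, 116]
t=39: [323, 162, 292, 265]
t=40: [110, 328, 85, 207]
t=41: [258, 140, 284, 264]
t=42: [215, 328, 133, 204]
t=43: [276, 139, 373, 296]
t=44: [190, 298, 137, 153]
t=45: [333, 200, 416, 376]
t=46: [145, 263, 218, 226]
t=47: [361, 241, 325, 265]
t=48: [124, 202, 63, 150]
t=49: [334, 375, 272, 383]
t=50: [84, 146, 133, 176]
t=51: [314, 402, 377, 426]
t=52: [89, 216, 169, 276]
t=53: [310, 269, 357, 225]
t=54: [68, 154, 128, 227]
t=55: [286, 379, 330, 333]
t=56: [102, 137, 45, 63]
t=57: [293, 349, 177, 220]
t=58: [147, 125, 339, 284]
t=59: [356, 337, 138, 148]
t=60: [154, 135, 362, 364]
t=61: [388, 364, 190, 182]
t=62: [225, 198, 359, 356]
t=63: [268, 302, 146, 158]
t=64: [189, 151, 391, 388]
t=65: [370, 395, 245, 252]
t=66: [178, 207, 207, 211]
t=67: [393, 353, 353, 331]
t=68: [174, 109, 109, 57]
t=69: [396, 318, 318, 229]
t=70: [144, 97, 97, 172]
t=71: [379, 346, 346, 386]
t=72: [139, 119, 119, 153]
t=73: [394, 387, 387, 420]
t=74: [214, 223, 223, 262]
t=75: [307, 274, 274, 217]
t=76: [76, 151, 151, 244]
t=77: [312, 368, 368, 312]
t=78: [69, 99, 99, 69]
t=79: [240, 263, 263, 240]
t=80: [214, 196, 196, 214]
t=81: [338, 351, 351, 338]
t=82: [68, 78, 78, 68]
t=83: [215, 222, 222, 215]
t=84: [307, 301, 301, 307]
t=85: [45, 50, 50, 45]
t=86: [140, 144, 144, 140]
t=87: [424, 427, 427, 424]
t=88: [315, 317, 317, 315]
t=89: [12, 11, 11, 12]
t=90: [34, 34, 34, 34]
t=91: [102, 102, 102, 102]
t=92: [306, 306, 306, 306]
t=93: [42, 42, 42, 42]
t=94: [126, 126, 126, 126]
t=95: [378, 378, 378, 378]
t=96: [174, 174, 174, 174]
t=97: [438, 438, 438, 438]
t=98: [354, 354, 354, 354]
t=99: [102, 102, 102, 102]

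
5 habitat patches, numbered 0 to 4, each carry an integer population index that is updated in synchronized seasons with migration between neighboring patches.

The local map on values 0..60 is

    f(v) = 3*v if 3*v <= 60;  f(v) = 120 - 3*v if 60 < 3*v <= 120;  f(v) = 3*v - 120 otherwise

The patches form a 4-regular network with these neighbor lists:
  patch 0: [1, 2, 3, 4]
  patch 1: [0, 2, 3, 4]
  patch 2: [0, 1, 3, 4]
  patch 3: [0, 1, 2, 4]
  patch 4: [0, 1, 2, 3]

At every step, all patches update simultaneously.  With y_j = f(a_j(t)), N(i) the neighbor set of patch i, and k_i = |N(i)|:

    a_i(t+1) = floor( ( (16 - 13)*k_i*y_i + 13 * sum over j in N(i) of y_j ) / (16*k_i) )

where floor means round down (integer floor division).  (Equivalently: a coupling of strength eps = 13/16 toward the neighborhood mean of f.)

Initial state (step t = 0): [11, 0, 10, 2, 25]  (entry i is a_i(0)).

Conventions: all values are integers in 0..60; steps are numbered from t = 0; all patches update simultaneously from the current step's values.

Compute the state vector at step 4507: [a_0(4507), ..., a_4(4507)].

Answer: [36, 36, 36, 36, 36]
Key observation: The state at step 3, [36, 36, 36, 36, 36], reappears at step 5: the system is in a cycle of period 2 from step 3 on.  Therefore the state at step 4507 equals the state at step 3 + ((4507 - 3) mod 2) = 3, which is [36, 36, 36, 36, 36].

Derivation:
t=0: [11, 0, 10, 2, 25]
t=1: [22, 23, 22, 23, 22]
t=2: [52, 52, 52, 52, 52]
t=3: [36, 36, 36, 36, 36]
t=4: [12, 12, 12, 12, 12]
t=5: [36, 36, 36, 36, 36]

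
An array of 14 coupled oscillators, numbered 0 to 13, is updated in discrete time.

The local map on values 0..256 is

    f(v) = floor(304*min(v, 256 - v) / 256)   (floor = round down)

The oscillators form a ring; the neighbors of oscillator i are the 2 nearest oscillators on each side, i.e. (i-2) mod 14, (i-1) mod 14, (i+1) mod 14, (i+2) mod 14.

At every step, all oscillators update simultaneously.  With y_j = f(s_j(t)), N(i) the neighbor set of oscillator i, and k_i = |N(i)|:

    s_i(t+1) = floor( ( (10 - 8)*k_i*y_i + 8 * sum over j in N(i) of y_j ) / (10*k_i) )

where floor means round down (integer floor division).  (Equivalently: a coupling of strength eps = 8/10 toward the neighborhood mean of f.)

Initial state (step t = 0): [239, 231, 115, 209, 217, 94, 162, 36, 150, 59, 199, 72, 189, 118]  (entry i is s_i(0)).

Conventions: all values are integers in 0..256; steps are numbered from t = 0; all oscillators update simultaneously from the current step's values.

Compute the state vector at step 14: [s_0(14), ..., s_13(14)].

Simulating step by step:
t=0: [239, 231, 115, 209, 217, 94, 162, 36, 150, 59, 199, 72, 189, 118]
t=1: [80, 76, 57, 75, 91, 73, 87, 91, 83, 77, 85, 88, 78, 70]
t=2: [85, 84, 89, 88, 90, 98, 100, 97, 100, 100, 97, 94, 94, 92]
t=3: [104, 103, 102, 106, 109, 111, 114, 117, 116, 115, 114, 112, 109, 106]
t=4: [124, 123, 124, 125, 128, 131, 134, 135, 136, 135, 134, 131, 129, 126]
t=5: [147, 147, 148, 148, 147, 147, 145, 144, 143, 144, 145, 146, 147, 148]
t=6: [128, 128, 128, 128, 129, 130, 131, 132, 132, 132, 131, 130, 129, 129]
t=7: [151, 151, 151, 151, 150, 149, 148, 147, 147, 147, 148, 148, 149, 150]
t=8: [124, 124, 124, 124, 125, 126, 127, 128, 128, 128, 128, 127, 126, 125]
t=9: [147, 147, 147, 147, 148, 149, 150, 151, 151, 151, 151, 150, 149, 148]
t=10: [128, 128, 128, 128, 127, 126, 125, 124, 124, 124, 124, 125, 126, 127]
t=11: [151, 151, 151, 151, 150, 149, 148, 147, 147, 147, 147, 148, 149, 150]
t=12: [124, 124, 124, 124, 125, 126, 127, 128, 128, 128, 128, 127, 126, 125]
t=13: [147, 147, 147, 147, 148, 149, 150, 151, 151, 151, 151, 150, 149, 148]
t=14: [128, 128, 128, 128, 127, 126, 125, 124, 124, 124, 124, 125, 126, 127]

Answer: [128, 128, 128, 128, 127, 126, 125, 124, 124, 124, 124, 125, 126, 127]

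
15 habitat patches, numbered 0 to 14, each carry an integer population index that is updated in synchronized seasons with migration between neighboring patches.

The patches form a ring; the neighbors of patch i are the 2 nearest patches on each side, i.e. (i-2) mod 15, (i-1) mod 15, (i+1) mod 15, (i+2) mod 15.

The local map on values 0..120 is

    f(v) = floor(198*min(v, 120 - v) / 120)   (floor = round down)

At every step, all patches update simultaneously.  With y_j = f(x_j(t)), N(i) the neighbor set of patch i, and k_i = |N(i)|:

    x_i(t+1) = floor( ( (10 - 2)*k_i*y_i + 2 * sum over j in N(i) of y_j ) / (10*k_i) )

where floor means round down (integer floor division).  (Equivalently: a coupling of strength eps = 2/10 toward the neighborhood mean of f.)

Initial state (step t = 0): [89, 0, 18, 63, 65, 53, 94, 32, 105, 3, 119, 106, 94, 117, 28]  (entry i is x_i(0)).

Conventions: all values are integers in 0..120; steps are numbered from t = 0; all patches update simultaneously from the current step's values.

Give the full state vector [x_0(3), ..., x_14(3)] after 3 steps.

Simulating step by step:
t=0: [89, 0, 18, 63, 65, 53, 94, 32, 105, 3, 119, 106, 94, 117, 28]
t=1: [44, 11, 34, 85, 84, 83, 46, 49, 24, 8, 5, 20, 37, 11, 41]
t=2: [65, 27, 55, 55, 59, 62, 71, 73, 40, 18, 13, 31, 55, 26, 62]
t=3: [85, 53, 88, 88, 95, 93, 80, 75, 63, 33, 28, 49, 82, 49, 89]

Answer: [85, 53, 88, 88, 95, 93, 80, 75, 63, 33, 28, 49, 82, 49, 89]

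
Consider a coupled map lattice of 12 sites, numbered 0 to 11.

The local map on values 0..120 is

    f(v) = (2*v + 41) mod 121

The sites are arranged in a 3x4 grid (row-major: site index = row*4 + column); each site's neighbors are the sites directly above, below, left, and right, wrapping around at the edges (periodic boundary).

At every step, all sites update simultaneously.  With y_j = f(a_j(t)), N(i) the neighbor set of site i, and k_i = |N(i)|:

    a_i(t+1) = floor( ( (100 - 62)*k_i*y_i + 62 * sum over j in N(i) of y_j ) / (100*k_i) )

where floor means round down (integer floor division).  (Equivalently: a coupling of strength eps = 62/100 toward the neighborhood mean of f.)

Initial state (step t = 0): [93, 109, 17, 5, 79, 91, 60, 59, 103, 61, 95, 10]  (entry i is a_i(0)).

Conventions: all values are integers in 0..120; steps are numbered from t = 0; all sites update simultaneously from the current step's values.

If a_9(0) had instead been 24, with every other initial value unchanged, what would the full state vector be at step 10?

Simulating step by step:
t=0: [93, 109, 17, 5, 79, 91, 60, 59, 103, 24, 95, 10]
t=1: [63, 64, 62, 62, 68, 73, 65, 50, 53, 70, 82, 54]
t=2: [44, 51, 51, 38, 45, 58, 52, 35, 39, 57, 60, 37]
t=3: [44, 23, 39, 84, 46, 27, 41, 83, 71, 46, 45, 103]
t=4: [41, 69, 74, 67, 43, 53, 48, 49, 29, 43, 25, 40]
t=5: [34, 37, 59, 34, 24, 23, 37, 18, 39, 44, 48, 40]
t=6: [108, 81, 69, 76, 94, 83, 77, 77, 77, 55, 31, 49]
t=7: [57, 60, 73, 52, 79, 78, 77, 70, 54, 64, 67, 56]
t=8: [39, 49, 54, 38, 60, 66, 67, 55, 40, 48, 54, 37]
t=9: [72, 40, 44, 89, 46, 39, 41, 61, 44, 21, 43, 70]
t=10: [42, 42, 19, 64, 40, 60, 27, 42, 36, 52, 25, 46]

Answer: [42, 42, 19, 64, 40, 60, 27, 42, 36, 52, 25, 46]
Key observation: This trace re-runs the system from the modified initial state.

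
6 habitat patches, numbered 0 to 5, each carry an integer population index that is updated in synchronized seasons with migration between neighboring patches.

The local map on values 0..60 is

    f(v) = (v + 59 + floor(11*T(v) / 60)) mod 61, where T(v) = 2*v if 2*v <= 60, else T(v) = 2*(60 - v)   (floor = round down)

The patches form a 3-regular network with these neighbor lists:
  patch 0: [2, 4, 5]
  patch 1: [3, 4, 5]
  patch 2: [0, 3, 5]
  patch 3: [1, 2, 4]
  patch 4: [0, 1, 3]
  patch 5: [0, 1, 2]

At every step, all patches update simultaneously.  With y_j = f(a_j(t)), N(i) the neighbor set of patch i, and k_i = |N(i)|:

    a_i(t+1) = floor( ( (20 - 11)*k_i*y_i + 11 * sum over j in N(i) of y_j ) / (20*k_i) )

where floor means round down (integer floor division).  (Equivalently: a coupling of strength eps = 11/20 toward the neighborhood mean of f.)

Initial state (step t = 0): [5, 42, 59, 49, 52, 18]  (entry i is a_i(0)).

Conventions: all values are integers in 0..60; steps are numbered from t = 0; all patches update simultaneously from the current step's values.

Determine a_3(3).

Answer: a_3(3) = 48

Derivation:
t=0: [5, 42, 59, 49, 52, 18]
t=1: [25, 43, 39, 51, 41, 29]
t=2: [37, 45, 41, 48, 44, 39]
t=3: [44, 47, 45, 48, 47, 44]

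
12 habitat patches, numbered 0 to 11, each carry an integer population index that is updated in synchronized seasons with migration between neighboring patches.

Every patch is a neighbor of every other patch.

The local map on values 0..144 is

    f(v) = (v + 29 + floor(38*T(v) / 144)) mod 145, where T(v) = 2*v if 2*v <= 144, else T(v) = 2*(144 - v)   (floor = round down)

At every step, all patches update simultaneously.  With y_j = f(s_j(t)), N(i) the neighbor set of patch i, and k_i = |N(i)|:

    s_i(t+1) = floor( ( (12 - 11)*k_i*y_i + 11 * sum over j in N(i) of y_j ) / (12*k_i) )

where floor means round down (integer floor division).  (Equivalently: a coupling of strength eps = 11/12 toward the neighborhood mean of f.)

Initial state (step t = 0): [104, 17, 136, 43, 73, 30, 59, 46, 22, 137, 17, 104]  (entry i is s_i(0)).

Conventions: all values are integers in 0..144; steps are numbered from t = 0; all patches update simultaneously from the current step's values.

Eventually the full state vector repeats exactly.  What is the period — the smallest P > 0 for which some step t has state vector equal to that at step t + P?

Answer: 19
Key observation: The state at step 12, [5, 5, 5, 5, 5, 5, 5, 5, 5, 5, 5, 5], reappears at step 31 — and no state repeats earlier — so the cycle the system enters has period 19.

Derivation:
t=0: [104, 17, 136, 43, 73, 30, 59, 46, 22, 137, 17, 104]
t=1: [63, 63, 63, 63, 63, 63, 63, 63, 63, 63, 63, 63]
t=2: [125, 125, 125, 125, 125, 125, 125, 125, 125, 125, 125, 125]
t=3: [19, 19, 19, 19, 19, 19, 19, 19, 19, 19, 19, 19]
t=4: [58, 58, 58, 58, 58, 58, 58, 58, 58, 58, 58, 58]
t=5: [117, 117, 117, 117, 117, 117, 117, 117, 117, 117, 117, 117]
t=6: [15, 15, 15, 15, 15, 15, 15, 15, 15, 15, 15, 15]
t=7: [51, 51, 51, 51, 51, 51, 51, 51, 51, 51, 51, 51]
t=8: [106, 106, 106, 106, 106, 106, 106, 106, 106, 106, 106, 106]
t=9: [10, 10, 10, 10, 10, 10, 10, 10, 10, 10, 10, 10]
t=10: [44, 44, 44, 44, 44, 44, 44, 44, 44, 44, 44, 44]
t=11: [96, 96, 96, 96, 96, 96, 96, 96, 96, 96, 96, 96]
t=12: [5, 5, 5, 5, 5, 5, 5, 5, 5, 5, 5, 5]
t=13: [36, 36, 36, 36, 36, 36, 36, 36, 36, 36, 36, 36]
t=14: [84, 84, 84, 84, 84, 84, 84, 84, 84, 84, 84, 84]
t=15: [144, 144, 144, 144, 144, 144, 144, 144, 144, 144, 144, 144]
t=16: [28, 28, 28, 28, 28, 28, 28, 28, 28, 28, 28, 28]
t=17: [71, 71, 71, 71, 71, 71, 71, 71, 71, 71, 71, 71]
t=18: [137, 137, 137, 137, 137, 137, 137, 137, 137, 137, 137, 137]
t=19: [24, 24, 24, 24, 24, 24, 24, 24, 24, 24, 24, 24]
t=20: [65, 65, 65, 65, 65, 65, 65, 65, 65, 65, 65, 65]
t=21: [128, 128, 128, 128, 128, 128, 128, 128, 128, 128, 128, 128]
t=22: [20, 20, 20, 20, 20, 20, 20, 20, 20, 20, 20, 20]
t=23: [59, 59, 59, 59, 59, 59, 59, 59, 59, 59, 59, 59]
t=24: [119, 119, 119, 119, 119, 119, 119, 119, 119, 119, 119, 119]
t=25: [16, 16, 16, 16, 16, 16, 16, 16, 16, 16, 16, 16]
t=26: [53, 53, 53, 53, 53, 53, 53, 53, 53, 53, 53, 53]
t=27: [109, 109, 109, 109, 109, 109, 109, 109, 109, 109, 109, 109]
t=28: [11, 11, 11, 11, 11, 11, 11, 11, 11, 11, 11, 11]
t=29: [45, 45, 45, 45, 45, 45, 45, 45, 45, 45, 45, 45]
t=30: [97, 97, 97, 97, 97, 97, 97, 97, 97, 97, 97, 97]
t=31: [5, 5, 5, 5, 5, 5, 5, 5, 5, 5, 5, 5]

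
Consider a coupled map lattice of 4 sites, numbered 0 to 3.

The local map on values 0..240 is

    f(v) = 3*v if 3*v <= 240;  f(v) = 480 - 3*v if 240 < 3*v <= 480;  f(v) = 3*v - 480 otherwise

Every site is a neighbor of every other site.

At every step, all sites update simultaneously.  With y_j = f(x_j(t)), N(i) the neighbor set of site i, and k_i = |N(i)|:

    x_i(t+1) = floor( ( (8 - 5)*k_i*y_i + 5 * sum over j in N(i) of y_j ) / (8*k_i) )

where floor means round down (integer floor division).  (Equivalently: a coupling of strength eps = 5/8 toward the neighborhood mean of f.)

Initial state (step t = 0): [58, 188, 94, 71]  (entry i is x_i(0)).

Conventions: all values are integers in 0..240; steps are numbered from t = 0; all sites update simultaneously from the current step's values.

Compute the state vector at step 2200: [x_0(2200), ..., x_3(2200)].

Simulating step by step:
t=0: [58, 188, 94, 71]
t=1: [168, 153, 172, 174]
t=2: [29, 29, 31, 32]
t=3: [90, 90, 91, 91]
t=4: [208, 208, 208, 208]
t=5: [144, 144, 144, 144]
t=6: [48, 48, 48, 48]
t=7: [144, 144, 144, 144]

Answer: [48, 48, 48, 48]
Key observation: The state at step 5, [144, 144, 144, 144], reappears at step 7: the system is in a cycle of period 2 from step 5 on.  Therefore the state at step 2200 equals the state at step 5 + ((2200 - 5) mod 2) = 6, which is [48, 48, 48, 48].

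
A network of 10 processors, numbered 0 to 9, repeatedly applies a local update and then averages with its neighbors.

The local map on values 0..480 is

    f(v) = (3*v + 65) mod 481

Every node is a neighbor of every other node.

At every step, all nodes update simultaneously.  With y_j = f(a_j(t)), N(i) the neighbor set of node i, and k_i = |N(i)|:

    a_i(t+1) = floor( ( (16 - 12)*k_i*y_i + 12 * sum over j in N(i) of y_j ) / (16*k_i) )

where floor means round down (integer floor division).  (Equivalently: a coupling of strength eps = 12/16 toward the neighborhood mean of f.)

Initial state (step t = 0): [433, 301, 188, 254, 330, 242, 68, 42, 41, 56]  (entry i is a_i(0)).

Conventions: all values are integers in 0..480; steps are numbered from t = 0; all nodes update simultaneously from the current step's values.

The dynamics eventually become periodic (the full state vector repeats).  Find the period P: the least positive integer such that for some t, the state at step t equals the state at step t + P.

Answer: 18
Key observation: The state at step 13, [445, 445, 445, 445, 445, 445, 445, 445, 445, 445], reappears at step 31 — and no state repeats earlier — so the cycle the system enters has period 18.

Derivation:
t=0: [433, 301, 188, 254, 330, 242, 68, 42, 41, 56]
t=1: [249, 183, 206, 239, 197, 233, 227, 214, 213, 221]
t=2: [254, 221, 232, 249, 228, 246, 243, 236, 236, 240]
t=3: [307, 290, 296, 304, 294, 303, 301, 298, 298, 300]
t=4: [204, 276, 279, 203, 278, 202, 201, 280, 280, 201]
t=5: [287, 323, 324, 286, 324, 286, 285, 325, 325, 285]
t=6: [289, 227, 227, 289, 227, 289, 288, 228, 228, 288]
t=7: [373, 342, 342, 373, 342, 373, 373, 343, 343, 373]
t=8: [183, 168, 168, 183, 168, 183, 183, 168, 168, 183]
t=9: [114, 106, 106, 114, 106, 114, 114, 106, 106, 114]
t=10: [397, 393, 393, 397, 393, 397, 397, 393, 393, 397]
t=11: [289, 287, 287, 289, 287, 289, 289, 287, 287, 289]
t=12: [448, 447, 447, 448, 447, 448, 448, 447, 447, 448]
t=13: [445, 445, 445, 445, 445, 445, 445, 445, 445, 445]
t=14: [438, 438, 438, 438, 438, 438, 438, 438, 438, 438]
t=15: [417, 417, 417, 417, 417, 417, 417, 417, 417, 417]
t=16: [354, 354, 354, 354, 354, 354, 354, 354, 354, 354]
t=17: [165, 165, 165, 165, 165, 165, 165, 165, 165, 165]
t=18: [79, 79, 79, 79, 79, 79, 79, 79, 79, 79]
t=19: [302, 302, 302, 302, 302, 302, 302, 302, 302, 302]
t=20: [9, 9, 9, 9, 9, 9, 9, 9, 9, 9]
t=21: [92, 92, 92, 92, 92, 92, 92, 92, 92, 92]
t=22: [341, 341, 341, 341, 341, 341, 341, 341, 341, 341]
t=23: [126, 126, 126, 126, 126, 126, 126, 126, 126, 126]
t=24: [443, 443, 443, 443, 443, 443, 443, 443, 443, 443]
t=25: [432, 432, 432, 432, 432, 432, 432, 432, 432, 432]
t=26: [399, 399, 399, 399, 399, 399, 399, 399, 399, 399]
t=27: [300, 300, 300, 300, 300, 300, 300, 300, 300, 300]
t=28: [3, 3, 3, 3, 3, 3, 3, 3, 3, 3]
t=29: [74, 74, 74, 74, 74, 74, 74, 74, 74, 74]
t=30: [287, 287, 287, 287, 287, 287, 287, 287, 287, 287]
t=31: [445, 445, 445, 445, 445, 445, 445, 445, 445, 445]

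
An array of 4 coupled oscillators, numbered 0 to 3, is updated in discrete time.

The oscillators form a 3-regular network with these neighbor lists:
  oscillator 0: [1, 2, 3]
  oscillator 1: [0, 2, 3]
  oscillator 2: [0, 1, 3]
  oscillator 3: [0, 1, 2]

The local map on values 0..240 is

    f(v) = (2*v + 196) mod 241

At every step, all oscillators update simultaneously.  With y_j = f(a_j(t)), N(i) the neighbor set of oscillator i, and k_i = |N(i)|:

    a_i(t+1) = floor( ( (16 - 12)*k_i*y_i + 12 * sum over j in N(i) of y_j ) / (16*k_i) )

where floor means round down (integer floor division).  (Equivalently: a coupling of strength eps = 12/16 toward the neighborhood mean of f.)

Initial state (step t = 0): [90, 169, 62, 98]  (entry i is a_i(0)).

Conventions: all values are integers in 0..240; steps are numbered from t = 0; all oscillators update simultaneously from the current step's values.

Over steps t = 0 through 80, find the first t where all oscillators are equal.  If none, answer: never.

Simulating step by step:
t=0: [90, 169, 62, 98]  (not all equal)
t=1: [104, 104, 104, 104]  (all equal)

Answer: 1
Key observation: Synchronization is absorbing here: once all oscillators are equal they stay equal, and step 1 is the first all-equal step.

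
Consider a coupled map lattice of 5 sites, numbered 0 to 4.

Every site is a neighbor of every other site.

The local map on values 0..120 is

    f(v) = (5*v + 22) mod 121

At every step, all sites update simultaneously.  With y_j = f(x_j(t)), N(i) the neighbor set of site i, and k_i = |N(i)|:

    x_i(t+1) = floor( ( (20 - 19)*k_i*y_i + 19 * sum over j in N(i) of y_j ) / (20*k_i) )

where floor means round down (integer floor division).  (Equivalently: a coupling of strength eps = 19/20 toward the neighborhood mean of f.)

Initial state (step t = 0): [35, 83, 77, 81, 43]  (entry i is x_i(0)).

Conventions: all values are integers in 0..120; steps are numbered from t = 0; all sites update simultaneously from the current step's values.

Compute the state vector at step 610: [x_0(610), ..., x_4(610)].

Answer: [50, 50, 45, 49, 58]
Key observation: The state at step 3, [72, 72, 77, 73, 64], reappears at step 13: the system is in a cycle of period 10 from step 3 on.  Therefore the state at step 610 equals the state at step 3 + ((610 - 3) mod 10) = 10, which is [50, 50, 45, 49, 58].

Derivation:
t=0: [35, 83, 77, 81, 43]
t=1: [74, 74, 80, 76, 67]
t=2: [58, 58, 53, 57, 42]
t=3: [72, 72, 77, 73, 64]
t=4: [45, 45, 40, 44, 30]
t=5: [37, 37, 19, 38, 28]
t=6: [83, 83, 78, 82, 92]
t=7: [77, 77, 82, 78, 69]
t=8: [41, 41, 36, 40, 49]
t=9: [79, 79, 84, 80, 94]
t=10: [50, 50, 45, 49, 58]
t=11: [32, 32, 37, 33, 24]
t=12: [58, 58, 53, 57, 66]
t=13: [72, 72, 77, 73, 64]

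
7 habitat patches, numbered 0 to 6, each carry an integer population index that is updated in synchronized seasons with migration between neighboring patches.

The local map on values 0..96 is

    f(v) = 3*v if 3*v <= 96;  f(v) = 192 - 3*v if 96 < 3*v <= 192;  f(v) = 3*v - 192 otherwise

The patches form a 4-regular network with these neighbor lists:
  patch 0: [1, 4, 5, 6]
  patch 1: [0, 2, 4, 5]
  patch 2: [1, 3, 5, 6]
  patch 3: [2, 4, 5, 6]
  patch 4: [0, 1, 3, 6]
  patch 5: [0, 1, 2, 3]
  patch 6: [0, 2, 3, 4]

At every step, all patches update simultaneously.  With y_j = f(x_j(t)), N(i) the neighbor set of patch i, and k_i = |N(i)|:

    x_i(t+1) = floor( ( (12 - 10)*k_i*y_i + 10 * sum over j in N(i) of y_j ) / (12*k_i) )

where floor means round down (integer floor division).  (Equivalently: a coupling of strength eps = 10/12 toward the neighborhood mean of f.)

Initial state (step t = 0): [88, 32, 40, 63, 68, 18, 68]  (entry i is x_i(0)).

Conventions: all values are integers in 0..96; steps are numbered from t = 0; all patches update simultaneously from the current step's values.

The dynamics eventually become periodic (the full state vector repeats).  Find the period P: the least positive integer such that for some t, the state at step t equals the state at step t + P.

Simulating step by step:
t=0: [88, 32, 40, 63, 68, 18, 68]
t=1: [48, 59, 46, 31, 40, 59, 35]
t=2: [47, 41, 52, 63, 62, 46, 70]
t=3: [39, 42, 36, 24, 30, 42, 23]
t=4: [73, 76, 70, 76, 73, 72, 78]
t=5: [31, 26, 31, 29, 33, 28, 29]
t=6: [86, 88, 85, 88, 87, 87, 90]
t=7: [71, 67, 71, 70, 71, 68, 69]
t=8: [15, 17, 14, 17, 16, 16, 19]
t=9: [50, 46, 50, 49, 50, 47, 48]
t=10: [47, 45, 48, 45, 46, 46, 43]
t=11: [56, 52, 56, 55, 56, 53, 54]
t=12: [29, 27, 30, 27, 28, 28, 25]
t=13: [82, 85, 81, 82, 81, 84, 83]
t=14: [57, 55, 57, 54, 56, 56, 53]
t=15: [26, 23, 27, 26, 27, 24, 25]
t=16: [74, 76, 74, 77, 76, 75, 78]
t=17: [35, 32, 36, 35, 36, 33, 35]
t=18: [89, 88, 89, 87, 88, 89, 85]
t=19: [71, 73, 70, 70, 70, 73, 71]
t=20: [22, 22, 22, 20, 21, 22, 19]
t=21: [63, 65, 62, 62, 62, 64, 62]
t=22: [3, 3, 4, 4, 4, 3, 5]
t=23: [10, 10, 11, 12, 11, 10, 11]
t=24: [31, 31, 32, 32, 32, 31, 33]
t=25: [93, 94, 94, 94, 94, 94, 94]
t=26: [89, 89, 90, 90, 89, 89, 89]
t=27: [75, 75, 76, 76, 75, 76, 76]
t=28: [34, 34, 35, 35, 34, 34, 34]
t=29: [90, 89, 88, 88, 89, 88, 88]
t=30: [74, 74, 72, 72, 74, 73, 73]
t=31: [28, 28, 26, 26, 28, 27, 27]
t=32: [82, 82, 80, 80, 82, 81, 81]
t=33: [52, 52, 50, 50, 52, 51, 51]
t=34: [37, 37, 39, 39, 37, 39, 39]
t=35: [78, 78, 76, 76, 78, 77, 77]
t=36: [40, 40, 38, 38, 40, 39, 39]
t=37: [73, 73, 75, 75, 73, 75, 75]
t=38: [29, 29, 31, 31, 29, 30, 30]
t=39: [88, 88, 90, 90, 88, 90, 90]
t=40: [74, 74, 76, 76, 74, 75, 75]
t=41: [31, 31, 33, 33, 31, 33, 33]
t=42: [93, 93, 93, 93, 93, 93, 93]
t=43: [87, 87, 87, 87, 87, 87, 87]
t=44: [69, 69, 69, 69, 69, 69, 69]
t=45: [15, 15, 15, 15, 15, 15, 15]
t=46: [45, 45, 45, 45, 45, 45, 45]
t=47: [57, 57, 57, 57, 57, 57, 57]
t=48: [21, 21, 21, 21, 21, 21, 21]
t=49: [63, 63, 63, 63, 63, 63, 63]
t=50: [3, 3, 3, 3, 3, 3, 3]
t=51: [9, 9, 9, 9, 9, 9, 9]
t=52: [27, 27, 27, 27, 27, 27, 27]
t=53: [81, 81, 81, 81, 81, 81, 81]
t=54: [51, 51, 51, 51, 51, 51, 51]
t=55: [39, 39, 39, 39, 39, 39, 39]
t=56: [75, 75, 75, 75, 75, 75, 75]
t=57: [33, 33, 33, 33, 33, 33, 33]
t=58: [93, 93, 93, 93, 93, 93, 93]

Answer: 16
Key observation: The state at step 42, [93, 93, 93, 93, 93, 93, 93], reappears at step 58 — and no state repeats earlier — so the cycle the system enters has period 16.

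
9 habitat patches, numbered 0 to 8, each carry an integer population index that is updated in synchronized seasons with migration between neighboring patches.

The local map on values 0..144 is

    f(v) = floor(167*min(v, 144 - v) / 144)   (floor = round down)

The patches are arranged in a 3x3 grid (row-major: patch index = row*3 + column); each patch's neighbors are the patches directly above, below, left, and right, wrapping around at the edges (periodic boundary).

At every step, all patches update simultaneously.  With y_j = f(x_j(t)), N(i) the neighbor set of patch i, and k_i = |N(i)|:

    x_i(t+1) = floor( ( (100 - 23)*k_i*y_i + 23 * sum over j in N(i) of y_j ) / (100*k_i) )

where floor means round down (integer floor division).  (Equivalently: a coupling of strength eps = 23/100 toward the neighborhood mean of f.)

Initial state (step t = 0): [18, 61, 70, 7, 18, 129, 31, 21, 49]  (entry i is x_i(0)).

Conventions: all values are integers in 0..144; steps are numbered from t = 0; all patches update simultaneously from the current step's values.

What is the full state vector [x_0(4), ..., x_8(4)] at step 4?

Simulating step by step:
t=0: [18, 61, 70, 7, 18, 129, 31, 21, 49]
t=1: [26, 62, 71, 11, 22, 22, 33, 28, 52]
t=2: [34, 64, 73, 16, 27, 29, 36, 35, 56]
t=3: [42, 68, 75, 22, 33, 36, 40, 42, 60]
t=4: [50, 72, 75, 29, 40, 43, 46, 50, 65]

Answer: [50, 72, 75, 29, 40, 43, 46, 50, 65]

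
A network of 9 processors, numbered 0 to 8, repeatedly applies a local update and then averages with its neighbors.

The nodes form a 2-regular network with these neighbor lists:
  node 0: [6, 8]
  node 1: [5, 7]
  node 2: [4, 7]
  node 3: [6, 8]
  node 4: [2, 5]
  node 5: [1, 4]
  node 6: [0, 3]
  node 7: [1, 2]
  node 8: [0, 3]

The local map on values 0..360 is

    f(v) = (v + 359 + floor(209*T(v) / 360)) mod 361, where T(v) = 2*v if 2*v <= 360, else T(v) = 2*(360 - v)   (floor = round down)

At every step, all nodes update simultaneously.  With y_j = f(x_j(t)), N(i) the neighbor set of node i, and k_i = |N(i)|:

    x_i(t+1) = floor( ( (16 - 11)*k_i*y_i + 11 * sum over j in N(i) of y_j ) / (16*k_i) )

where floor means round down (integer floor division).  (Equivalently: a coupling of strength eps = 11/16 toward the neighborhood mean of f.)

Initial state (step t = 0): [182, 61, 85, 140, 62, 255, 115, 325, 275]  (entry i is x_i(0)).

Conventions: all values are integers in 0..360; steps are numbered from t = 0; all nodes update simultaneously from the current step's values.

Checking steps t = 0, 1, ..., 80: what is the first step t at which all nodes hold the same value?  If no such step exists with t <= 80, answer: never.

Simulating step by step:
t=0: [182, 61, 85, 140, 62, 255, 115, 325, 275]  (not all equal)
t=1: [95, 45, 102, 181, 107, 93, 188, 107, 114]  (not all equal)
t=2: [155, 176, 225, 99, 214, 173, 85, 179, 154]  (not all equal)
t=3: [279, 16, 20, 241, 15, 15, 243, 19, 289]  (not all equal)
t=4: [11, 33, 36, 12, 33, 30, 13, 37, 11]  (not all equal)
t=5: [22, 69, 73, 23, 68, 66, 23, 73, 21]  (not all equal)
t=6: [45, 147, 151, 45, 146, 143, 46, 152, 45]  (not all equal)
t=7: [95, 316, 320, 95, 314, 311, 95, 321, 95]  (not all equal)
t=8: [203, 3, 3, 203, 3, 4, 203, 3, 203]  (not all equal)
t=9: [22, 4, 4, 22, 4, 4, 22, 4, 22]  (not all equal)
t=10: [45, 6, 6, 45, 6, 6, 45, 6, 45]  (not all equal)
t=11: [95, 10, 10, 95, 10, 10, 95, 10, 95]  (not all equal)
t=12: [203, 19, 19, 203, 19, 19, 203, 19, 203]  (not all equal)
t=13: [22, 39, 39, 22, 39, 39, 22, 39, 22]  (not all equal)
t=14: [45, 82, 82, 45, 82, 82, 45, 82, 45]  (not all equal)
t=15: [95, 175, 175, 95, 175, 175, 95, 175, 95]  (not all equal)
t=16: [203, 15, 15, 203, 15, 15, 203, 15, 203]  (not all equal)
t=17: [22, 30, 30, 22, 30, 30, 22, 30, 22]  (not all equal)
t=18: [45, 62, 62, 45, 62, 62, 45, 62, 45]  (not all equal)
t=19: [95, 131, 131, 95, 131, 131, 95, 131, 95]  (not all equal)
t=20: [203, 281, 281, 203, 281, 281, 203, 281, 203]  (not all equal)
t=21: [22, 9, 9, 22, 9, 9, 22, 9, 22]  (not all equal)
t=22: [45, 17, 17, 45, 17, 17, 45, 17, 45]  (not all equal)
t=23: [95, 34, 34, 95, 34, 34, 95, 34, 95]  (not all equal)
t=24: [203, 71, 71, 203, 71, 71, 203, 71, 203]  (not all equal)
t=25: [22, 151, 151, 22, 151, 151, 22, 151, 22]  (not all equal)
t=26: [45, 324, 324, 45, 324, 324, 45, 324, 45]  (not all equal)
t=27: [95, 2, 2, 95, 2, 2, 95, 2, 95]  (not all equal)
t=28: [203, 2, 2, 203, 2, 2, 203, 2, 203]  (not all equal)
t=29: [22, 2, 2, 22, 2, 2, 22, 2, 22]  (not all equal)
t=30: [45, 2, 2, 45, 2, 2, 45, 2, 45]  (not all equal)
t=31: [95, 2, 2, 95, 2, 2, 95, 2, 95]  (not all equal)

Answer: never
Key observation: The state at step 27 reappears at step 31 — the system is in a cycle of period 4 from step 27 on.  No step 0..31 is synchronized, and the cycle repeats forever, so no step up to 80 (or ever) has all nodes equal.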